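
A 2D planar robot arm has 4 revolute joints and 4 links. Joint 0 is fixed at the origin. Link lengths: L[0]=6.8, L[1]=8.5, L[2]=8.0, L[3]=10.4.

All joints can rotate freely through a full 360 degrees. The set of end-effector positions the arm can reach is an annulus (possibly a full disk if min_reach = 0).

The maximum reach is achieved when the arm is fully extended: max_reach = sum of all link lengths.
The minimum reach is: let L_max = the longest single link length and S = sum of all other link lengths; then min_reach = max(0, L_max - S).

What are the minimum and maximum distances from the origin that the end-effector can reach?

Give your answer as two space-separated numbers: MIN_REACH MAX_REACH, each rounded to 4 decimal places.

Link lengths: [6.8, 8.5, 8.0, 10.4]
max_reach = 6.8 + 8.5 + 8 + 10.4 = 33.7
L_max = max([6.8, 8.5, 8.0, 10.4]) = 10.4
S (sum of others) = 33.7 - 10.4 = 23.3
min_reach = max(0, 10.4 - 23.3) = max(0, -12.9) = 0

Answer: 0.0000 33.7000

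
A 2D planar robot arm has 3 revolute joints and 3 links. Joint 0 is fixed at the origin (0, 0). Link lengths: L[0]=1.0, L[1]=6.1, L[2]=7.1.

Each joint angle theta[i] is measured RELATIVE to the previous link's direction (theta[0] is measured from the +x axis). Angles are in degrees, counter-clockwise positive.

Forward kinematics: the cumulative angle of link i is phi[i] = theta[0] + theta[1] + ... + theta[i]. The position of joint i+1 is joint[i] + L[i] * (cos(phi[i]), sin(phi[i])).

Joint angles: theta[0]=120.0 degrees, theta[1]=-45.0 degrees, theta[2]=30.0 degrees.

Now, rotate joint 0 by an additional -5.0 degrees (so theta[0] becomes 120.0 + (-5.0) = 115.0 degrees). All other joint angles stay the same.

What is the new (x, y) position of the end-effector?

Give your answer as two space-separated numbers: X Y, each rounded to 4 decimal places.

joint[0] = (0.0000, 0.0000)  (base)
link 0: phi[0] = 115 = 115 deg
  cos(115 deg) = -0.4226, sin(115 deg) = 0.9063
  joint[1] = (0.0000, 0.0000) + 1 * (-0.4226, 0.9063) = (0.0000 + -0.4226, 0.0000 + 0.9063) = (-0.4226, 0.9063)
link 1: phi[1] = 115 + -45 = 70 deg
  cos(70 deg) = 0.3420, sin(70 deg) = 0.9397
  joint[2] = (-0.4226, 0.9063) + 6.1 * (0.3420, 0.9397) = (-0.4226 + 2.0863, 0.9063 + 5.7321) = (1.6637, 6.6384)
link 2: phi[2] = 115 + -45 + 30 = 100 deg
  cos(100 deg) = -0.1736, sin(100 deg) = 0.9848
  joint[3] = (1.6637, 6.6384) + 7.1 * (-0.1736, 0.9848) = (1.6637 + -1.2329, 6.6384 + 6.9921) = (0.4308, 13.6306)
End effector: (0.4308, 13.6306)

Answer: 0.4308 13.6306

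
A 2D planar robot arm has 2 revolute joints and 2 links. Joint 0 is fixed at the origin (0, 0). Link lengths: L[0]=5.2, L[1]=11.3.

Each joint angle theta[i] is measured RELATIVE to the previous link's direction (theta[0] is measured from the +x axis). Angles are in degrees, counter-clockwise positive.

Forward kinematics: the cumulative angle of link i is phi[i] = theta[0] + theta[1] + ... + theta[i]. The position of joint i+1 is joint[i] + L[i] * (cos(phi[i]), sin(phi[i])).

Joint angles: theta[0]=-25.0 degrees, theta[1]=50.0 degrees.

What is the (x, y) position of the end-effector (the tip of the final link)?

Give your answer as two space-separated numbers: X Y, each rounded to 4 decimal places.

joint[0] = (0.0000, 0.0000)  (base)
link 0: phi[0] = -25 = -25 deg
  cos(-25 deg) = 0.9063, sin(-25 deg) = -0.4226
  joint[1] = (0.0000, 0.0000) + 5.2 * (0.9063, -0.4226) = (0.0000 + 4.7128, 0.0000 + -2.1976) = (4.7128, -2.1976)
link 1: phi[1] = -25 + 50 = 25 deg
  cos(25 deg) = 0.9063, sin(25 deg) = 0.4226
  joint[2] = (4.7128, -2.1976) + 11.3 * (0.9063, 0.4226) = (4.7128 + 10.2413, -2.1976 + 4.7756) = (14.9541, 2.5780)
End effector: (14.9541, 2.5780)

Answer: 14.9541 2.5780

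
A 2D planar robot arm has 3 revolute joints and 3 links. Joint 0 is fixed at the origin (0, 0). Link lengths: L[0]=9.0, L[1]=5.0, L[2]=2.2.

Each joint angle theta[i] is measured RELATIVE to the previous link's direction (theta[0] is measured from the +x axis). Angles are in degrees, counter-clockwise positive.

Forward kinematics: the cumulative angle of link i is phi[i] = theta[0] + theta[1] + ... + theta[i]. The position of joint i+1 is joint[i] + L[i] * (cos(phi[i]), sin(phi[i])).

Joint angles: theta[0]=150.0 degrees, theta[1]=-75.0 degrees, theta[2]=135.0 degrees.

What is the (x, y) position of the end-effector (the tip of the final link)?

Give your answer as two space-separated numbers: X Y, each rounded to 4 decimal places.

joint[0] = (0.0000, 0.0000)  (base)
link 0: phi[0] = 150 = 150 deg
  cos(150 deg) = -0.8660, sin(150 deg) = 0.5000
  joint[1] = (0.0000, 0.0000) + 9 * (-0.8660, 0.5000) = (0.0000 + -7.7942, 0.0000 + 4.5000) = (-7.7942, 4.5000)
link 1: phi[1] = 150 + -75 = 75 deg
  cos(75 deg) = 0.2588, sin(75 deg) = 0.9659
  joint[2] = (-7.7942, 4.5000) + 5 * (0.2588, 0.9659) = (-7.7942 + 1.2941, 4.5000 + 4.8296) = (-6.5001, 9.3296)
link 2: phi[2] = 150 + -75 + 135 = 210 deg
  cos(210 deg) = -0.8660, sin(210 deg) = -0.5000
  joint[3] = (-6.5001, 9.3296) + 2.2 * (-0.8660, -0.5000) = (-6.5001 + -1.9053, 9.3296 + -1.1000) = (-8.4054, 8.2296)
End effector: (-8.4054, 8.2296)

Answer: -8.4054 8.2296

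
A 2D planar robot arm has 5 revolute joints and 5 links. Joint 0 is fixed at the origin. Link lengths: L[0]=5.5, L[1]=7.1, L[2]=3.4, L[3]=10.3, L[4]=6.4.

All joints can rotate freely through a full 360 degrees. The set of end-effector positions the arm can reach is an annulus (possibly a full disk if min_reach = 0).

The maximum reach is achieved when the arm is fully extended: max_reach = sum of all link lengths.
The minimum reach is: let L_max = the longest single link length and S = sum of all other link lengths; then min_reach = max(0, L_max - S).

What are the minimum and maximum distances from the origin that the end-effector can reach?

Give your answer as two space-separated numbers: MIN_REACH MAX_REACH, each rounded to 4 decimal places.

Answer: 0.0000 32.7000

Derivation:
Link lengths: [5.5, 7.1, 3.4, 10.3, 6.4]
max_reach = 5.5 + 7.1 + 3.4 + 10.3 + 6.4 = 32.7
L_max = max([5.5, 7.1, 3.4, 10.3, 6.4]) = 10.3
S (sum of others) = 32.7 - 10.3 = 22.4
min_reach = max(0, 10.3 - 22.4) = max(0, -12.1) = 0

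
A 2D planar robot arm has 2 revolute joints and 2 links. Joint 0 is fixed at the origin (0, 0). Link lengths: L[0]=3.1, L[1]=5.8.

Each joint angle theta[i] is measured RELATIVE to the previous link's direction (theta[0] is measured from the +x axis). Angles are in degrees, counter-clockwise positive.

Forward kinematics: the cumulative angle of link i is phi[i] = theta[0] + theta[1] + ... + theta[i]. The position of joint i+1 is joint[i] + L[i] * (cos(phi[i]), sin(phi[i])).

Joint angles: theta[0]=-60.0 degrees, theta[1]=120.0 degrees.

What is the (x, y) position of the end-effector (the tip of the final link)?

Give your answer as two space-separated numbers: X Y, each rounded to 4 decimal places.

Answer: 4.4500 2.3383

Derivation:
joint[0] = (0.0000, 0.0000)  (base)
link 0: phi[0] = -60 = -60 deg
  cos(-60 deg) = 0.5000, sin(-60 deg) = -0.8660
  joint[1] = (0.0000, 0.0000) + 3.1 * (0.5000, -0.8660) = (0.0000 + 1.5500, 0.0000 + -2.6847) = (1.5500, -2.6847)
link 1: phi[1] = -60 + 120 = 60 deg
  cos(60 deg) = 0.5000, sin(60 deg) = 0.8660
  joint[2] = (1.5500, -2.6847) + 5.8 * (0.5000, 0.8660) = (1.5500 + 2.9000, -2.6847 + 5.0229) = (4.4500, 2.3383)
End effector: (4.4500, 2.3383)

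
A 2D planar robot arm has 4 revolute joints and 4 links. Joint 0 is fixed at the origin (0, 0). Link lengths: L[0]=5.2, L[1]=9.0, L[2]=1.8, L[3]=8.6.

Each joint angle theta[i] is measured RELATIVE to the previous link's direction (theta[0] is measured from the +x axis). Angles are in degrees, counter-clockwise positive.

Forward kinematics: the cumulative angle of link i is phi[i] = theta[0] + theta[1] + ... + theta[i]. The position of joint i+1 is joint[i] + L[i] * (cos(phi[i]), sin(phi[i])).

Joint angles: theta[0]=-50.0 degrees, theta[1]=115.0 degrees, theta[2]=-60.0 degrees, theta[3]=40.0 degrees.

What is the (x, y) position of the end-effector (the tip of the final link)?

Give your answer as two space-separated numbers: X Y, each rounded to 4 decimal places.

joint[0] = (0.0000, 0.0000)  (base)
link 0: phi[0] = -50 = -50 deg
  cos(-50 deg) = 0.6428, sin(-50 deg) = -0.7660
  joint[1] = (0.0000, 0.0000) + 5.2 * (0.6428, -0.7660) = (0.0000 + 3.3425, 0.0000 + -3.9834) = (3.3425, -3.9834)
link 1: phi[1] = -50 + 115 = 65 deg
  cos(65 deg) = 0.4226, sin(65 deg) = 0.9063
  joint[2] = (3.3425, -3.9834) + 9 * (0.4226, 0.9063) = (3.3425 + 3.8036, -3.9834 + 8.1568) = (7.1461, 4.1733)
link 2: phi[2] = -50 + 115 + -60 = 5 deg
  cos(5 deg) = 0.9962, sin(5 deg) = 0.0872
  joint[3] = (7.1461, 4.1733) + 1.8 * (0.9962, 0.0872) = (7.1461 + 1.7932, 4.1733 + 0.1569) = (8.9392, 4.3302)
link 3: phi[3] = -50 + 115 + -60 + 40 = 45 deg
  cos(45 deg) = 0.7071, sin(45 deg) = 0.7071
  joint[4] = (8.9392, 4.3302) + 8.6 * (0.7071, 0.7071) = (8.9392 + 6.0811, 4.3302 + 6.0811) = (15.0203, 10.4113)
End effector: (15.0203, 10.4113)

Answer: 15.0203 10.4113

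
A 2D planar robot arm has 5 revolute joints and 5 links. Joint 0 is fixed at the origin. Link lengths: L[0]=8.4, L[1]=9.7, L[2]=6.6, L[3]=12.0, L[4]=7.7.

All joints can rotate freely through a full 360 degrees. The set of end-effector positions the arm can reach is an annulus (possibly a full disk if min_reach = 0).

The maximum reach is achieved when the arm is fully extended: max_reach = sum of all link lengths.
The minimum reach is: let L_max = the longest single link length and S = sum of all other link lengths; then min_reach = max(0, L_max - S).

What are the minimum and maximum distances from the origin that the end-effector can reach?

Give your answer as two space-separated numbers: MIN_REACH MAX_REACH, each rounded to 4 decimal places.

Link lengths: [8.4, 9.7, 6.6, 12.0, 7.7]
max_reach = 8.4 + 9.7 + 6.6 + 12 + 7.7 = 44.4
L_max = max([8.4, 9.7, 6.6, 12.0, 7.7]) = 12
S (sum of others) = 44.4 - 12 = 32.4
min_reach = max(0, 12 - 32.4) = max(0, -20.4) = 0

Answer: 0.0000 44.4000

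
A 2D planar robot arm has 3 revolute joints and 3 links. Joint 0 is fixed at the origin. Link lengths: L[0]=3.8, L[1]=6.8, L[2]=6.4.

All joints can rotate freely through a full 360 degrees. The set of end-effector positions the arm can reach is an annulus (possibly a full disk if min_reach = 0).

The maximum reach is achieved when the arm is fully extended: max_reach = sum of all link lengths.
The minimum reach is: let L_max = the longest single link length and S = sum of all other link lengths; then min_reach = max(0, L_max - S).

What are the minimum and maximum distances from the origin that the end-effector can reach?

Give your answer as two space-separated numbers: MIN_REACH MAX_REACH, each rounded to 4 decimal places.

Answer: 0.0000 17.0000

Derivation:
Link lengths: [3.8, 6.8, 6.4]
max_reach = 3.8 + 6.8 + 6.4 = 17
L_max = max([3.8, 6.8, 6.4]) = 6.8
S (sum of others) = 17 - 6.8 = 10.2
min_reach = max(0, 6.8 - 10.2) = max(0, -3.4) = 0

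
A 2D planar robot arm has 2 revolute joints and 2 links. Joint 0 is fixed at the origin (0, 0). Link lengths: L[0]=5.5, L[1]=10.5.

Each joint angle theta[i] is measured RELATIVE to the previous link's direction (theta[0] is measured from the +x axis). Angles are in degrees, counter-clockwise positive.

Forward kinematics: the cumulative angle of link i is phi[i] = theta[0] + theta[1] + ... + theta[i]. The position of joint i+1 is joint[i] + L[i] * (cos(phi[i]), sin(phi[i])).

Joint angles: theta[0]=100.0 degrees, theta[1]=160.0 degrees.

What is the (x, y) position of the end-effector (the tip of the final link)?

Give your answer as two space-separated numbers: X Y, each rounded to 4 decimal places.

joint[0] = (0.0000, 0.0000)  (base)
link 0: phi[0] = 100 = 100 deg
  cos(100 deg) = -0.1736, sin(100 deg) = 0.9848
  joint[1] = (0.0000, 0.0000) + 5.5 * (-0.1736, 0.9848) = (0.0000 + -0.9551, 0.0000 + 5.4164) = (-0.9551, 5.4164)
link 1: phi[1] = 100 + 160 = 260 deg
  cos(260 deg) = -0.1736, sin(260 deg) = -0.9848
  joint[2] = (-0.9551, 5.4164) + 10.5 * (-0.1736, -0.9848) = (-0.9551 + -1.8233, 5.4164 + -10.3405) = (-2.7784, -4.9240)
End effector: (-2.7784, -4.9240)

Answer: -2.7784 -4.9240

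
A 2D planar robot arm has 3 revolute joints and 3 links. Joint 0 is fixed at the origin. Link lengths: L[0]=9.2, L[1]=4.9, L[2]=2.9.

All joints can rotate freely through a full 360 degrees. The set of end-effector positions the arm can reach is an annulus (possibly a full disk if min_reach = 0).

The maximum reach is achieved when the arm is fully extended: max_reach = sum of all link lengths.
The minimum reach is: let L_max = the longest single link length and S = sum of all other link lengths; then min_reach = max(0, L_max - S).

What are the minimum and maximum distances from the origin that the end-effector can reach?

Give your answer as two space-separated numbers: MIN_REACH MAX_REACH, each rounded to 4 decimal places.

Link lengths: [9.2, 4.9, 2.9]
max_reach = 9.2 + 4.9 + 2.9 = 17
L_max = max([9.2, 4.9, 2.9]) = 9.2
S (sum of others) = 17 - 9.2 = 7.8
min_reach = max(0, 9.2 - 7.8) = max(0, 1.4) = 1.4

Answer: 1.4000 17.0000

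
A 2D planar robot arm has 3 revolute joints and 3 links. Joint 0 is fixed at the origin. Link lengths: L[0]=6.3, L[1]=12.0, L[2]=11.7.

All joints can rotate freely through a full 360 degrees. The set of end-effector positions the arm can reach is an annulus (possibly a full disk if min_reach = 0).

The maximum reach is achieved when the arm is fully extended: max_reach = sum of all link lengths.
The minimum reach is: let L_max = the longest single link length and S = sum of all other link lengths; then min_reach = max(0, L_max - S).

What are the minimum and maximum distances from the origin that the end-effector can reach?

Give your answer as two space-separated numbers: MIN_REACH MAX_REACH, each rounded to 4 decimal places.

Link lengths: [6.3, 12.0, 11.7]
max_reach = 6.3 + 12 + 11.7 = 30
L_max = max([6.3, 12.0, 11.7]) = 12
S (sum of others) = 30 - 12 = 18
min_reach = max(0, 12 - 18) = max(0, -6) = 0

Answer: 0.0000 30.0000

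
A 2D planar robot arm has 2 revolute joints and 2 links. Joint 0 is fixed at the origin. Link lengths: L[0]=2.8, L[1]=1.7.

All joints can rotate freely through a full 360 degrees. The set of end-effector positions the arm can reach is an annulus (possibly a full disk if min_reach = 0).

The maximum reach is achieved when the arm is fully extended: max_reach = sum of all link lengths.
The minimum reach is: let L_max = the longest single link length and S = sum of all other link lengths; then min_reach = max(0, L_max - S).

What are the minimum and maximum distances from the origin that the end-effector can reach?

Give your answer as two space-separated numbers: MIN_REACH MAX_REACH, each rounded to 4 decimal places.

Answer: 1.1000 4.5000

Derivation:
Link lengths: [2.8, 1.7]
max_reach = 2.8 + 1.7 = 4.5
L_max = max([2.8, 1.7]) = 2.8
S (sum of others) = 4.5 - 2.8 = 1.7
min_reach = max(0, 2.8 - 1.7) = max(0, 1.1) = 1.1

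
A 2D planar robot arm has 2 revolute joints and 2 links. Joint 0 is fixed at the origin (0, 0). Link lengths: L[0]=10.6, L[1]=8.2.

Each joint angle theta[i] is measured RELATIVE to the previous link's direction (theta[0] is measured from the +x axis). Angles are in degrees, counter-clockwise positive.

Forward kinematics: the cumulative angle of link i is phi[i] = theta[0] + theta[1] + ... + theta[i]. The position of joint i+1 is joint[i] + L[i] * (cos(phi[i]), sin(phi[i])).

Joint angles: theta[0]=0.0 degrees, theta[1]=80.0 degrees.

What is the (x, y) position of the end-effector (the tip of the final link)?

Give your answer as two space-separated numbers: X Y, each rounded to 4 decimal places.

Answer: 12.0239 8.0754

Derivation:
joint[0] = (0.0000, 0.0000)  (base)
link 0: phi[0] = 0 = 0 deg
  cos(0 deg) = 1.0000, sin(0 deg) = 0.0000
  joint[1] = (0.0000, 0.0000) + 10.6 * (1.0000, 0.0000) = (0.0000 + 10.6000, 0.0000 + 0.0000) = (10.6000, 0.0000)
link 1: phi[1] = 0 + 80 = 80 deg
  cos(80 deg) = 0.1736, sin(80 deg) = 0.9848
  joint[2] = (10.6000, 0.0000) + 8.2 * (0.1736, 0.9848) = (10.6000 + 1.4239, 0.0000 + 8.0754) = (12.0239, 8.0754)
End effector: (12.0239, 8.0754)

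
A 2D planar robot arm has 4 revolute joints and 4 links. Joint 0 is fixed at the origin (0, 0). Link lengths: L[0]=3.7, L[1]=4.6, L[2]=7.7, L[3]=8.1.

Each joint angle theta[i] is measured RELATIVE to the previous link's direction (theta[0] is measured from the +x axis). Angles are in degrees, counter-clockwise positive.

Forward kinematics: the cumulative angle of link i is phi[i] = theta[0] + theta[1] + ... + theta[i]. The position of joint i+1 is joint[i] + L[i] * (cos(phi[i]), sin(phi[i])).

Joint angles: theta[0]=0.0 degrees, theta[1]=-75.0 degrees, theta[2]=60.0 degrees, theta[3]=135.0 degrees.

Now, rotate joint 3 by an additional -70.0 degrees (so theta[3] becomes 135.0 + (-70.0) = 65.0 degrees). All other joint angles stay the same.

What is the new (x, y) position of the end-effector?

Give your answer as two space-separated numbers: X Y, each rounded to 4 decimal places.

joint[0] = (0.0000, 0.0000)  (base)
link 0: phi[0] = 0 = 0 deg
  cos(0 deg) = 1.0000, sin(0 deg) = 0.0000
  joint[1] = (0.0000, 0.0000) + 3.7 * (1.0000, 0.0000) = (0.0000 + 3.7000, 0.0000 + 0.0000) = (3.7000, 0.0000)
link 1: phi[1] = 0 + -75 = -75 deg
  cos(-75 deg) = 0.2588, sin(-75 deg) = -0.9659
  joint[2] = (3.7000, 0.0000) + 4.6 * (0.2588, -0.9659) = (3.7000 + 1.1906, 0.0000 + -4.4433) = (4.8906, -4.4433)
link 2: phi[2] = 0 + -75 + 60 = -15 deg
  cos(-15 deg) = 0.9659, sin(-15 deg) = -0.2588
  joint[3] = (4.8906, -4.4433) + 7.7 * (0.9659, -0.2588) = (4.8906 + 7.4376, -4.4433 + -1.9929) = (12.3282, -6.4362)
link 3: phi[3] = 0 + -75 + 60 + 65 = 50 deg
  cos(50 deg) = 0.6428, sin(50 deg) = 0.7660
  joint[4] = (12.3282, -6.4362) + 8.1 * (0.6428, 0.7660) = (12.3282 + 5.2066, -6.4362 + 6.2050) = (17.5348, -0.2312)
End effector: (17.5348, -0.2312)

Answer: 17.5348 -0.2312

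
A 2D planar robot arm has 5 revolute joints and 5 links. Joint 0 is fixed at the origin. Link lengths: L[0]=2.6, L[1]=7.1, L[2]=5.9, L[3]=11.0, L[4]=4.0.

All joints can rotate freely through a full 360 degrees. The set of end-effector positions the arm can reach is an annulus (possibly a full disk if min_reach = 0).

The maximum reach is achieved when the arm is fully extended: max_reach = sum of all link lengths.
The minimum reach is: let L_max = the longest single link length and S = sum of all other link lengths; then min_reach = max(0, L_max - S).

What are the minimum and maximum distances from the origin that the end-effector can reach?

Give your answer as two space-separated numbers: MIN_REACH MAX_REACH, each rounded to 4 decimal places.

Answer: 0.0000 30.6000

Derivation:
Link lengths: [2.6, 7.1, 5.9, 11.0, 4.0]
max_reach = 2.6 + 7.1 + 5.9 + 11 + 4 = 30.6
L_max = max([2.6, 7.1, 5.9, 11.0, 4.0]) = 11
S (sum of others) = 30.6 - 11 = 19.6
min_reach = max(0, 11 - 19.6) = max(0, -8.6) = 0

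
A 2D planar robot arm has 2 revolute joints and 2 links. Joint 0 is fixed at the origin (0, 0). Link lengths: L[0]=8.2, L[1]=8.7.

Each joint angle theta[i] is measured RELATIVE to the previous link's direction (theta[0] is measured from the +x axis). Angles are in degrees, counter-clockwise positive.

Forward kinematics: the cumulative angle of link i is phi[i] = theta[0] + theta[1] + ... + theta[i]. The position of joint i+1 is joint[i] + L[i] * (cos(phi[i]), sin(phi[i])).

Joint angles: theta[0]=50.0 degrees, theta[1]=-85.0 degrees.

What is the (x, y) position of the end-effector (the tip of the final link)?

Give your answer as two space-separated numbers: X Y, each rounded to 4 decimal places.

Answer: 12.3975 1.2914

Derivation:
joint[0] = (0.0000, 0.0000)  (base)
link 0: phi[0] = 50 = 50 deg
  cos(50 deg) = 0.6428, sin(50 deg) = 0.7660
  joint[1] = (0.0000, 0.0000) + 8.2 * (0.6428, 0.7660) = (0.0000 + 5.2709, 0.0000 + 6.2816) = (5.2709, 6.2816)
link 1: phi[1] = 50 + -85 = -35 deg
  cos(-35 deg) = 0.8192, sin(-35 deg) = -0.5736
  joint[2] = (5.2709, 6.2816) + 8.7 * (0.8192, -0.5736) = (5.2709 + 7.1266, 6.2816 + -4.9901) = (12.3975, 1.2914)
End effector: (12.3975, 1.2914)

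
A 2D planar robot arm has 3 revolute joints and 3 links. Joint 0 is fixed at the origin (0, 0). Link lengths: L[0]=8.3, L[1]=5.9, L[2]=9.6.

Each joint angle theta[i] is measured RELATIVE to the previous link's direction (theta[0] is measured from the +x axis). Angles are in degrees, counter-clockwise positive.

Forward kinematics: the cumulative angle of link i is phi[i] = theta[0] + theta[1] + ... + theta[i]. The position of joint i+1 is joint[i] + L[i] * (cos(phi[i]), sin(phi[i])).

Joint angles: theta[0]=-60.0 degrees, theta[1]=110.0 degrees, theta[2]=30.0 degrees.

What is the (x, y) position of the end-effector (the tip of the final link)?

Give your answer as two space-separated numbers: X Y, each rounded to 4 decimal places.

Answer: 9.6095 6.7858

Derivation:
joint[0] = (0.0000, 0.0000)  (base)
link 0: phi[0] = -60 = -60 deg
  cos(-60 deg) = 0.5000, sin(-60 deg) = -0.8660
  joint[1] = (0.0000, 0.0000) + 8.3 * (0.5000, -0.8660) = (0.0000 + 4.1500, 0.0000 + -7.1880) = (4.1500, -7.1880)
link 1: phi[1] = -60 + 110 = 50 deg
  cos(50 deg) = 0.6428, sin(50 deg) = 0.7660
  joint[2] = (4.1500, -7.1880) + 5.9 * (0.6428, 0.7660) = (4.1500 + 3.7924, -7.1880 + 4.5197) = (7.9424, -2.6683)
link 2: phi[2] = -60 + 110 + 30 = 80 deg
  cos(80 deg) = 0.1736, sin(80 deg) = 0.9848
  joint[3] = (7.9424, -2.6683) + 9.6 * (0.1736, 0.9848) = (7.9424 + 1.6670, -2.6683 + 9.4542) = (9.6095, 6.7858)
End effector: (9.6095, 6.7858)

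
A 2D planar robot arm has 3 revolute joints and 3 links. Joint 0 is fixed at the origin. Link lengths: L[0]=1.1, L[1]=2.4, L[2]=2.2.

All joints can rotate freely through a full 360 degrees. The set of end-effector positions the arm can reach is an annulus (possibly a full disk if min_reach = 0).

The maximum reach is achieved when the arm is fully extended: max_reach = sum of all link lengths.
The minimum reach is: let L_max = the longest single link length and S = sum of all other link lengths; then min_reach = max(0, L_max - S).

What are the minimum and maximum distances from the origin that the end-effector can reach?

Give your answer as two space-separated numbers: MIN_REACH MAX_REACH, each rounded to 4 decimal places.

Answer: 0.0000 5.7000

Derivation:
Link lengths: [1.1, 2.4, 2.2]
max_reach = 1.1 + 2.4 + 2.2 = 5.7
L_max = max([1.1, 2.4, 2.2]) = 2.4
S (sum of others) = 5.7 - 2.4 = 3.3
min_reach = max(0, 2.4 - 3.3) = max(0, -0.9) = 0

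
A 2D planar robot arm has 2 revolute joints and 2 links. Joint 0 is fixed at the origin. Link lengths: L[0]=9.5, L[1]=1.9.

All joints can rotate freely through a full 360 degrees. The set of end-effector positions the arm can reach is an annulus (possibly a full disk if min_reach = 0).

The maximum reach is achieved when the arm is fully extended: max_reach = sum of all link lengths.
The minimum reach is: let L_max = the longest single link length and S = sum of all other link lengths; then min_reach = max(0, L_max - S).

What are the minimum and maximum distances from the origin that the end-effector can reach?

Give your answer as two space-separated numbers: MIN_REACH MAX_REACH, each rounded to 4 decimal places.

Link lengths: [9.5, 1.9]
max_reach = 9.5 + 1.9 = 11.4
L_max = max([9.5, 1.9]) = 9.5
S (sum of others) = 11.4 - 9.5 = 1.9
min_reach = max(0, 9.5 - 1.9) = max(0, 7.6) = 7.6

Answer: 7.6000 11.4000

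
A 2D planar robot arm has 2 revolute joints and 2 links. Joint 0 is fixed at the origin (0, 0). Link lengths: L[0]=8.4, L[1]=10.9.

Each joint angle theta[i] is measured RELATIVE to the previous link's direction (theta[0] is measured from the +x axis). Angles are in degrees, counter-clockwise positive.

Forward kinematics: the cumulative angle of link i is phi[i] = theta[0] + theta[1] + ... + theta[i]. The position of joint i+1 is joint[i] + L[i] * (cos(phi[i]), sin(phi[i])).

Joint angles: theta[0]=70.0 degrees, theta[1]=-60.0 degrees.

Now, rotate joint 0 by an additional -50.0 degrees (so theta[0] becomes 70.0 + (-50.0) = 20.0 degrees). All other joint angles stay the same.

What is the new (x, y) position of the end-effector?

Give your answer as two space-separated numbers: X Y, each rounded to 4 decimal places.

joint[0] = (0.0000, 0.0000)  (base)
link 0: phi[0] = 20 = 20 deg
  cos(20 deg) = 0.9397, sin(20 deg) = 0.3420
  joint[1] = (0.0000, 0.0000) + 8.4 * (0.9397, 0.3420) = (0.0000 + 7.8934, 0.0000 + 2.8730) = (7.8934, 2.8730)
link 1: phi[1] = 20 + -60 = -40 deg
  cos(-40 deg) = 0.7660, sin(-40 deg) = -0.6428
  joint[2] = (7.8934, 2.8730) + 10.9 * (0.7660, -0.6428) = (7.8934 + 8.3499, 2.8730 + -7.0064) = (16.2433, -4.1334)
End effector: (16.2433, -4.1334)

Answer: 16.2433 -4.1334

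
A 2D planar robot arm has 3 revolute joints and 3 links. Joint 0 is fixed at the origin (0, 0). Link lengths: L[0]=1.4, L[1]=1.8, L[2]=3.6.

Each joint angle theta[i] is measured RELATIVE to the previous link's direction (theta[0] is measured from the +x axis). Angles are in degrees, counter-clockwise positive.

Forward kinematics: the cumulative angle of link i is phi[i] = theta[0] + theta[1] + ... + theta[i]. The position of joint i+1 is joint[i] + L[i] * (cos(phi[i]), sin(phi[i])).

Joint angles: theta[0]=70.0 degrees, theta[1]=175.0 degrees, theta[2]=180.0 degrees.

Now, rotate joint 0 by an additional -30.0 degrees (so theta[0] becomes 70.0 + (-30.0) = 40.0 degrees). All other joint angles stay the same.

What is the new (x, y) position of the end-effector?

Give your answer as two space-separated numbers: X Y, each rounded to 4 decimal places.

joint[0] = (0.0000, 0.0000)  (base)
link 0: phi[0] = 40 = 40 deg
  cos(40 deg) = 0.7660, sin(40 deg) = 0.6428
  joint[1] = (0.0000, 0.0000) + 1.4 * (0.7660, 0.6428) = (0.0000 + 1.0725, 0.0000 + 0.8999) = (1.0725, 0.8999)
link 1: phi[1] = 40 + 175 = 215 deg
  cos(215 deg) = -0.8192, sin(215 deg) = -0.5736
  joint[2] = (1.0725, 0.8999) + 1.8 * (-0.8192, -0.5736) = (1.0725 + -1.4745, 0.8999 + -1.0324) = (-0.4020, -0.1325)
link 2: phi[2] = 40 + 175 + 180 = 395 deg
  cos(395 deg) = 0.8192, sin(395 deg) = 0.5736
  joint[3] = (-0.4020, -0.1325) + 3.6 * (0.8192, 0.5736) = (-0.4020 + 2.9489, -0.1325 + 2.0649) = (2.5469, 1.9323)
End effector: (2.5469, 1.9323)

Answer: 2.5469 1.9323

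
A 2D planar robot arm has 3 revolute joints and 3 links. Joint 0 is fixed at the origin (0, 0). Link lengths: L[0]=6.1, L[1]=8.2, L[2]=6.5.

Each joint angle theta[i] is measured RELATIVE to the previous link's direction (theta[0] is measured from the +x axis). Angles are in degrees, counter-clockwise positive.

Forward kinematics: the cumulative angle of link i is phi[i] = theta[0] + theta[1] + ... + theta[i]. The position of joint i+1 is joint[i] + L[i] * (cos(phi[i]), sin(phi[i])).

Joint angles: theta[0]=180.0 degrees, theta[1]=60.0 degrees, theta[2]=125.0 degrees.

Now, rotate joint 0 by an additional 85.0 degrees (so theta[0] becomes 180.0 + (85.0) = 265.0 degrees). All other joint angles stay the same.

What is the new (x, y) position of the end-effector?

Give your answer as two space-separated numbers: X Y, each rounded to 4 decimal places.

joint[0] = (0.0000, 0.0000)  (base)
link 0: phi[0] = 265 = 265 deg
  cos(265 deg) = -0.0872, sin(265 deg) = -0.9962
  joint[1] = (0.0000, 0.0000) + 6.1 * (-0.0872, -0.9962) = (0.0000 + -0.5317, 0.0000 + -6.0768) = (-0.5317, -6.0768)
link 1: phi[1] = 265 + 60 = 325 deg
  cos(325 deg) = 0.8192, sin(325 deg) = -0.5736
  joint[2] = (-0.5317, -6.0768) + 8.2 * (0.8192, -0.5736) = (-0.5317 + 6.7170, -6.0768 + -4.7033) = (6.1854, -10.7801)
link 2: phi[2] = 265 + 60 + 125 = 450 deg
  cos(450 deg) = 0.0000, sin(450 deg) = 1.0000
  joint[3] = (6.1854, -10.7801) + 6.5 * (0.0000, 1.0000) = (6.1854 + 0.0000, -10.7801 + 6.5000) = (6.1854, -4.2801)
End effector: (6.1854, -4.2801)

Answer: 6.1854 -4.2801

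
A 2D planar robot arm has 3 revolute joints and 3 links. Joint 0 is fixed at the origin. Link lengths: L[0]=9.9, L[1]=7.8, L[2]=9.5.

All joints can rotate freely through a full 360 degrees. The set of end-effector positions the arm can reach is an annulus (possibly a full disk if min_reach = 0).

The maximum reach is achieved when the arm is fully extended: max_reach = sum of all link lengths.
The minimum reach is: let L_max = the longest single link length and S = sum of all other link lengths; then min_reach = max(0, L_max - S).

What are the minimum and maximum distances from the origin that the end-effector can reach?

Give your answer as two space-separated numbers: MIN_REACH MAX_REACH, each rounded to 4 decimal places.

Answer: 0.0000 27.2000

Derivation:
Link lengths: [9.9, 7.8, 9.5]
max_reach = 9.9 + 7.8 + 9.5 = 27.2
L_max = max([9.9, 7.8, 9.5]) = 9.9
S (sum of others) = 27.2 - 9.9 = 17.3
min_reach = max(0, 9.9 - 17.3) = max(0, -7.4) = 0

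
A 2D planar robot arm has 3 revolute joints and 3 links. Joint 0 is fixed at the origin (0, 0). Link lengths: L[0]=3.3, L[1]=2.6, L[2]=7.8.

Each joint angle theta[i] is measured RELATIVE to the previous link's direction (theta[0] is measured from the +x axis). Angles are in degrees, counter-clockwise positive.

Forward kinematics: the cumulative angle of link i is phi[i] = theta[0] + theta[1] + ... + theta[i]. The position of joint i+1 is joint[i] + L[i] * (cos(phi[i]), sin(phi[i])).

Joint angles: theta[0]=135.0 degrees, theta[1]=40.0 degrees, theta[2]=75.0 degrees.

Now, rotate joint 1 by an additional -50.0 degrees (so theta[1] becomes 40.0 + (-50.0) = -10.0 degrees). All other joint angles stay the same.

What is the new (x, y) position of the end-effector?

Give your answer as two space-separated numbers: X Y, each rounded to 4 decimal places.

joint[0] = (0.0000, 0.0000)  (base)
link 0: phi[0] = 135 = 135 deg
  cos(135 deg) = -0.7071, sin(135 deg) = 0.7071
  joint[1] = (0.0000, 0.0000) + 3.3 * (-0.7071, 0.7071) = (0.0000 + -2.3335, 0.0000 + 2.3335) = (-2.3335, 2.3335)
link 1: phi[1] = 135 + -10 = 125 deg
  cos(125 deg) = -0.5736, sin(125 deg) = 0.8192
  joint[2] = (-2.3335, 2.3335) + 2.6 * (-0.5736, 0.8192) = (-2.3335 + -1.4913, 2.3335 + 2.1298) = (-3.8248, 4.4632)
link 2: phi[2] = 135 + -10 + 75 = 200 deg
  cos(200 deg) = -0.9397, sin(200 deg) = -0.3420
  joint[3] = (-3.8248, 4.4632) + 7.8 * (-0.9397, -0.3420) = (-3.8248 + -7.3296, 4.4632 + -2.6678) = (-11.1544, 1.7955)
End effector: (-11.1544, 1.7955)

Answer: -11.1544 1.7955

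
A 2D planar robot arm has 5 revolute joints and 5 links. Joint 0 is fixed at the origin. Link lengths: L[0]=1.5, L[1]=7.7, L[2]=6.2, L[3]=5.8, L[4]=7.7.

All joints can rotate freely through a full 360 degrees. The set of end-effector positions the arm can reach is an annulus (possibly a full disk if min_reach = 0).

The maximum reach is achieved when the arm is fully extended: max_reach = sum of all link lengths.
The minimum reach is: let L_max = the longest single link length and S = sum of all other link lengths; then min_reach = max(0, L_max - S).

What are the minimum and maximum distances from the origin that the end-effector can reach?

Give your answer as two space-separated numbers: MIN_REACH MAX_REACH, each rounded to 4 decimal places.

Link lengths: [1.5, 7.7, 6.2, 5.8, 7.7]
max_reach = 1.5 + 7.7 + 6.2 + 5.8 + 7.7 = 28.9
L_max = max([1.5, 7.7, 6.2, 5.8, 7.7]) = 7.7
S (sum of others) = 28.9 - 7.7 = 21.2
min_reach = max(0, 7.7 - 21.2) = max(0, -13.5) = 0

Answer: 0.0000 28.9000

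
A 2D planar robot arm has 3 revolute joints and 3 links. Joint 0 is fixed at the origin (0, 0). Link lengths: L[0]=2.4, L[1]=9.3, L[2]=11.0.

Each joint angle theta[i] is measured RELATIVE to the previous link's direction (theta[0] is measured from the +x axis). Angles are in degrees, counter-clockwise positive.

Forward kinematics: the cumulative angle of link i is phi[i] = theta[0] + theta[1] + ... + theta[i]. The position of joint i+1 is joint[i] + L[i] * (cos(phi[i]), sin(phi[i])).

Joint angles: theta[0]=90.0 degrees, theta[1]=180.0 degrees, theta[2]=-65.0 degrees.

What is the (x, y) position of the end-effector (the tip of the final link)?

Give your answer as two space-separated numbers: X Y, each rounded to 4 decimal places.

Answer: -9.9694 -11.5488

Derivation:
joint[0] = (0.0000, 0.0000)  (base)
link 0: phi[0] = 90 = 90 deg
  cos(90 deg) = 0.0000, sin(90 deg) = 1.0000
  joint[1] = (0.0000, 0.0000) + 2.4 * (0.0000, 1.0000) = (0.0000 + 0.0000, 0.0000 + 2.4000) = (0.0000, 2.4000)
link 1: phi[1] = 90 + 180 = 270 deg
  cos(270 deg) = -0.0000, sin(270 deg) = -1.0000
  joint[2] = (0.0000, 2.4000) + 9.3 * (-0.0000, -1.0000) = (0.0000 + -0.0000, 2.4000 + -9.3000) = (-0.0000, -6.9000)
link 2: phi[2] = 90 + 180 + -65 = 205 deg
  cos(205 deg) = -0.9063, sin(205 deg) = -0.4226
  joint[3] = (-0.0000, -6.9000) + 11 * (-0.9063, -0.4226) = (-0.0000 + -9.9694, -6.9000 + -4.6488) = (-9.9694, -11.5488)
End effector: (-9.9694, -11.5488)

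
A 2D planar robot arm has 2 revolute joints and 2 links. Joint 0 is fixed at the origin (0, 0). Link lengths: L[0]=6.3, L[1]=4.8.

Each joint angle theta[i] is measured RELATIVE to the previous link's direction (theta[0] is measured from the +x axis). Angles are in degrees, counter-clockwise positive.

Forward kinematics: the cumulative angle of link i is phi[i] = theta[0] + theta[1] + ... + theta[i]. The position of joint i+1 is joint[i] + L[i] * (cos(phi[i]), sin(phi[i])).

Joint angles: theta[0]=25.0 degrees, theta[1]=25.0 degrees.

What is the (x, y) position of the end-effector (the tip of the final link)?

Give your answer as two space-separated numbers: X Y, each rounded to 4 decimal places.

joint[0] = (0.0000, 0.0000)  (base)
link 0: phi[0] = 25 = 25 deg
  cos(25 deg) = 0.9063, sin(25 deg) = 0.4226
  joint[1] = (0.0000, 0.0000) + 6.3 * (0.9063, 0.4226) = (0.0000 + 5.7097, 0.0000 + 2.6625) = (5.7097, 2.6625)
link 1: phi[1] = 25 + 25 = 50 deg
  cos(50 deg) = 0.6428, sin(50 deg) = 0.7660
  joint[2] = (5.7097, 2.6625) + 4.8 * (0.6428, 0.7660) = (5.7097 + 3.0854, 2.6625 + 3.6770) = (8.7951, 6.3395)
End effector: (8.7951, 6.3395)

Answer: 8.7951 6.3395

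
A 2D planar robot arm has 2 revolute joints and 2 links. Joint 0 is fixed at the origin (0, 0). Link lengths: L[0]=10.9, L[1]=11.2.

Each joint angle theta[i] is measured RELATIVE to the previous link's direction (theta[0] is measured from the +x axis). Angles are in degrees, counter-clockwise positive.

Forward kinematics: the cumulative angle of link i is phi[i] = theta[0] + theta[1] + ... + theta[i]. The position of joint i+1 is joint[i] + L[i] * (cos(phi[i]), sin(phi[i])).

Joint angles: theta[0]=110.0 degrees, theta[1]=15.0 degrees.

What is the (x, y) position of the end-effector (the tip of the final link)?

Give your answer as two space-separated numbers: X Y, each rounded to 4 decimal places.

joint[0] = (0.0000, 0.0000)  (base)
link 0: phi[0] = 110 = 110 deg
  cos(110 deg) = -0.3420, sin(110 deg) = 0.9397
  joint[1] = (0.0000, 0.0000) + 10.9 * (-0.3420, 0.9397) = (0.0000 + -3.7280, 0.0000 + 10.2426) = (-3.7280, 10.2426)
link 1: phi[1] = 110 + 15 = 125 deg
  cos(125 deg) = -0.5736, sin(125 deg) = 0.8192
  joint[2] = (-3.7280, 10.2426) + 11.2 * (-0.5736, 0.8192) = (-3.7280 + -6.4241, 10.2426 + 9.1745) = (-10.1521, 19.4172)
End effector: (-10.1521, 19.4172)

Answer: -10.1521 19.4172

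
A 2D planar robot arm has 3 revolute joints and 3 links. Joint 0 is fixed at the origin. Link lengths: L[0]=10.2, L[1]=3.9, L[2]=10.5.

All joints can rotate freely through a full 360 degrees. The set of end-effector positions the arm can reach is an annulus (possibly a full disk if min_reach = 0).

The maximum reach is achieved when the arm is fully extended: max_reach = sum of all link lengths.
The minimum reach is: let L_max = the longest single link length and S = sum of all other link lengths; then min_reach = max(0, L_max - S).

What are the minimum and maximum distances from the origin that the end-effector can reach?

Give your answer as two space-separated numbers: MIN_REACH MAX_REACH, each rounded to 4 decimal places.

Answer: 0.0000 24.6000

Derivation:
Link lengths: [10.2, 3.9, 10.5]
max_reach = 10.2 + 3.9 + 10.5 = 24.6
L_max = max([10.2, 3.9, 10.5]) = 10.5
S (sum of others) = 24.6 - 10.5 = 14.1
min_reach = max(0, 10.5 - 14.1) = max(0, -3.6) = 0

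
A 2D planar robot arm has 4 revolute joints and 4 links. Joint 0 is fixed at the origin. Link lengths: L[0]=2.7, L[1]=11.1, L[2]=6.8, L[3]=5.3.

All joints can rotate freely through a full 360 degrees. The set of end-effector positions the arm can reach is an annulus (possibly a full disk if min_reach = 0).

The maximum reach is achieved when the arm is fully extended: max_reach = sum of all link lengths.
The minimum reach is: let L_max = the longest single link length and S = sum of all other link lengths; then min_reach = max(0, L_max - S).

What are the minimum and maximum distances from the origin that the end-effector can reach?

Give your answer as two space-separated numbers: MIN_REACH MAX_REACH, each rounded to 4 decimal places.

Answer: 0.0000 25.9000

Derivation:
Link lengths: [2.7, 11.1, 6.8, 5.3]
max_reach = 2.7 + 11.1 + 6.8 + 5.3 = 25.9
L_max = max([2.7, 11.1, 6.8, 5.3]) = 11.1
S (sum of others) = 25.9 - 11.1 = 14.8
min_reach = max(0, 11.1 - 14.8) = max(0, -3.7) = 0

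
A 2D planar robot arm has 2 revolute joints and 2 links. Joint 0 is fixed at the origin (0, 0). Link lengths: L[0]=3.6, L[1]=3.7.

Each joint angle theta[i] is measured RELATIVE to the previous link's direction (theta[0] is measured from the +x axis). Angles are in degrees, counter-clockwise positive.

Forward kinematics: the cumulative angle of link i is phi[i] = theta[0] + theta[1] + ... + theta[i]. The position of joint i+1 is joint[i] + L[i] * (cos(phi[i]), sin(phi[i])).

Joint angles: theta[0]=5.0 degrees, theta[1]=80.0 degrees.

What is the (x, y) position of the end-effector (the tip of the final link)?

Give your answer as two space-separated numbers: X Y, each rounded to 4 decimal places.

Answer: 3.9088 3.9997

Derivation:
joint[0] = (0.0000, 0.0000)  (base)
link 0: phi[0] = 5 = 5 deg
  cos(5 deg) = 0.9962, sin(5 deg) = 0.0872
  joint[1] = (0.0000, 0.0000) + 3.6 * (0.9962, 0.0872) = (0.0000 + 3.5863, 0.0000 + 0.3138) = (3.5863, 0.3138)
link 1: phi[1] = 5 + 80 = 85 deg
  cos(85 deg) = 0.0872, sin(85 deg) = 0.9962
  joint[2] = (3.5863, 0.3138) + 3.7 * (0.0872, 0.9962) = (3.5863 + 0.3225, 0.3138 + 3.6859) = (3.9088, 3.9997)
End effector: (3.9088, 3.9997)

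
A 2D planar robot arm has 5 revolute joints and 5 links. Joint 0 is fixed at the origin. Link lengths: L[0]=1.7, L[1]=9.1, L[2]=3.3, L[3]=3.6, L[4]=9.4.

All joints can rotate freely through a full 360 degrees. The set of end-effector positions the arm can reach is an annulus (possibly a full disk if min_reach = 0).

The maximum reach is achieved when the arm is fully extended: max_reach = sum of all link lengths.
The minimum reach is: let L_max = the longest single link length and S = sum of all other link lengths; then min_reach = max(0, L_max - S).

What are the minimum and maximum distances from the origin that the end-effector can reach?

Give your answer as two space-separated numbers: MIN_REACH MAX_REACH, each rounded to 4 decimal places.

Answer: 0.0000 27.1000

Derivation:
Link lengths: [1.7, 9.1, 3.3, 3.6, 9.4]
max_reach = 1.7 + 9.1 + 3.3 + 3.6 + 9.4 = 27.1
L_max = max([1.7, 9.1, 3.3, 3.6, 9.4]) = 9.4
S (sum of others) = 27.1 - 9.4 = 17.7
min_reach = max(0, 9.4 - 17.7) = max(0, -8.3) = 0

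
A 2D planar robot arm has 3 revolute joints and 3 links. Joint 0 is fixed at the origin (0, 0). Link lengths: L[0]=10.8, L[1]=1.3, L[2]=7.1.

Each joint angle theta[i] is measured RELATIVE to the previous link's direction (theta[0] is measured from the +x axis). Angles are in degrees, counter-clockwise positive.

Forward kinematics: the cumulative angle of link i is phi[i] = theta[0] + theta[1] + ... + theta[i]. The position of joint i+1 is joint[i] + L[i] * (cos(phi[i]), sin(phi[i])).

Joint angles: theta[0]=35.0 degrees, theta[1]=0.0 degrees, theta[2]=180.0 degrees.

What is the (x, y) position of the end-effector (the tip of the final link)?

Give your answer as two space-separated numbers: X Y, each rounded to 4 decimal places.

joint[0] = (0.0000, 0.0000)  (base)
link 0: phi[0] = 35 = 35 deg
  cos(35 deg) = 0.8192, sin(35 deg) = 0.5736
  joint[1] = (0.0000, 0.0000) + 10.8 * (0.8192, 0.5736) = (0.0000 + 8.8468, 0.0000 + 6.1946) = (8.8468, 6.1946)
link 1: phi[1] = 35 + 0 = 35 deg
  cos(35 deg) = 0.8192, sin(35 deg) = 0.5736
  joint[2] = (8.8468, 6.1946) + 1.3 * (0.8192, 0.5736) = (8.8468 + 1.0649, 6.1946 + 0.7456) = (9.9117, 6.9403)
link 2: phi[2] = 35 + 0 + 180 = 215 deg
  cos(215 deg) = -0.8192, sin(215 deg) = -0.5736
  joint[3] = (9.9117, 6.9403) + 7.1 * (-0.8192, -0.5736) = (9.9117 + -5.8160, 6.9403 + -4.0724) = (4.0958, 2.8679)
End effector: (4.0958, 2.8679)

Answer: 4.0958 2.8679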